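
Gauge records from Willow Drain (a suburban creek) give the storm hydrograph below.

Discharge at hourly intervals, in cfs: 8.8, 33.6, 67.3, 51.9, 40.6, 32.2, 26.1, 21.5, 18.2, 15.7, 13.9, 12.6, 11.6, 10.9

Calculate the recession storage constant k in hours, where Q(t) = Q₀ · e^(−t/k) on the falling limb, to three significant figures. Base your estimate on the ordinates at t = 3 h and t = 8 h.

On the falling limb, Q drops from 51.9 to 18.2 cfs between t = 3 h and t = 8 h (Δt = 5 h).
k = −Δt / ln(Q₂/Q₁) = −5 / ln(18.2/51.9) = 4.77 h.

k ≈ 4.77 h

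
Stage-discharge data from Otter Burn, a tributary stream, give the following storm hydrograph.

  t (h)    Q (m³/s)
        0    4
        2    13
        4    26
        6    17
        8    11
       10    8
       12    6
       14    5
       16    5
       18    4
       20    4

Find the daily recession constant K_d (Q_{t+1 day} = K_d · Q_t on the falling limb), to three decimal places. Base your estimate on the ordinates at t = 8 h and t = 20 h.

K_d ≈ 0.132

Between t = 8 h and t = 20 h the flow falls from 11 to 4 m³/s over 6×2 h = 12 h.
Per-interval ratio K = (4/11)^(1/6) = 0.8448; K_d = K^(24/2) = 0.132.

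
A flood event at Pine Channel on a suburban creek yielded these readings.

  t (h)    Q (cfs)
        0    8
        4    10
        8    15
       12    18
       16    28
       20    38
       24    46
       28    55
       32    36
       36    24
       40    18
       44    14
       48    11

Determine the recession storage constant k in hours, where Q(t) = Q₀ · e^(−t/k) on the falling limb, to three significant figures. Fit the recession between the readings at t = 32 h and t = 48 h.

k ≈ 13.5 h

On the falling limb, Q drops from 36 to 11 cfs between t = 32 h and t = 48 h (Δt = 16 h).
k = −Δt / ln(Q₂/Q₁) = −16 / ln(11/36) = 13.5 h.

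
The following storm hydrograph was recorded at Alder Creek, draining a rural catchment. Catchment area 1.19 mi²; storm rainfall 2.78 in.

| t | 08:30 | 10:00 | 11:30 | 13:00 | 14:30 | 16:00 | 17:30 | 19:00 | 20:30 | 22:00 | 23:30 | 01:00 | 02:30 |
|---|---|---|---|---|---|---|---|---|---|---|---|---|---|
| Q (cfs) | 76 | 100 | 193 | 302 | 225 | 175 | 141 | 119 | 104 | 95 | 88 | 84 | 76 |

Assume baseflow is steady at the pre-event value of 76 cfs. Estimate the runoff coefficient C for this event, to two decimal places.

C ≈ 0.56

ΣQ_DR = 790.0 cfs; V = ΣQ_DR·Δt = 4.266 × 10^6 ft³.
Runoff depth d = V / A = 1.543 in.
C = d / P = 1.543 / 2.78 = 0.56.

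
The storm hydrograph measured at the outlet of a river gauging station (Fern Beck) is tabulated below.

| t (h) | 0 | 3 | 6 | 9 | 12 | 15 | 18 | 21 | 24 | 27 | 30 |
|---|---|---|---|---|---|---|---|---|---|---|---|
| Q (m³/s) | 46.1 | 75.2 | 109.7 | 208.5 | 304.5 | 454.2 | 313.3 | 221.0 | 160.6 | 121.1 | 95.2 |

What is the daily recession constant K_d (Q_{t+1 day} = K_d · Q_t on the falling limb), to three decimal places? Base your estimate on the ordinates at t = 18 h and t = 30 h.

K_d ≈ 0.092

Between t = 18 h and t = 30 h the flow falls from 313.3 to 95.2 m³/s over 4×3 h = 12 h.
Per-interval ratio K = (95.2/313.3)^(1/4) = 0.7425; K_d = K^(24/3) = 0.092.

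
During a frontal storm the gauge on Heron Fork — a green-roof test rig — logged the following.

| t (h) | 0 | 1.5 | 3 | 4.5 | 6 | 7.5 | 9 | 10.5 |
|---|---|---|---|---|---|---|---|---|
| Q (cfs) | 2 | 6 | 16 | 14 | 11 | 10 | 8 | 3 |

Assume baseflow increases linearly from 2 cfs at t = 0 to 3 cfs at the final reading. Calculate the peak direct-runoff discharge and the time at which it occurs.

Subtracting baseflow gives direct-runoff ordinates: 0.00, 3.86, 13.71, 11.57, 8.43, 7.29, 5.14, 0.00 cfs.
The maximum is 13.71 cfs, occurring at the reading for t = 3 h.

Q_p = 13.71 cfs at t = 3 h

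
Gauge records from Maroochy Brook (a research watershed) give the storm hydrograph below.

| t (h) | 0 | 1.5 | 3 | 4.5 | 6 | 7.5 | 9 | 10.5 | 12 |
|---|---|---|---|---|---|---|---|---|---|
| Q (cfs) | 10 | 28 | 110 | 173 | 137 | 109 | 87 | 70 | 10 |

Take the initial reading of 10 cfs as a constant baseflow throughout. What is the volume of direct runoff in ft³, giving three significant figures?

V ≈ 3.48 × 10^6 ft³

Direct-runoff ordinates (Q − Q_b): 0.0, 18.0, 100.0, 163.0, 127.0, 99.0, 77.0, 60.0, 0.0 cfs.
ΣQ_DR = 644.0 cfs.
With Δt = 1.5 h = 5400 s, V = ΣQ_DR · Δt = 644.0 × 5400 = 3.48 × 10^6 ft³.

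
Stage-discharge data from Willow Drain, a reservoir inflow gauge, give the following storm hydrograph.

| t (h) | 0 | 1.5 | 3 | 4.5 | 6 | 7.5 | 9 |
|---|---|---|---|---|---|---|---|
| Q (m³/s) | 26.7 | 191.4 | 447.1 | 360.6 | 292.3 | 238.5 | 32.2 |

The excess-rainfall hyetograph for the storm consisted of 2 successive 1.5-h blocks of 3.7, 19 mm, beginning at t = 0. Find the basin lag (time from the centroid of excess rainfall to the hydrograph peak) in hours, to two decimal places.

t_L ≈ 0.99 h

Centroid of excess rainfall: t_c = Σ P_i·t̄_i / ΣP_i = 2.0055 h (block centres at 0.75, 2.25 h).
Hydrograph peak occurs at t = 3 h, so basin lag t_L = 3 − 2.0055 = 0.99 h.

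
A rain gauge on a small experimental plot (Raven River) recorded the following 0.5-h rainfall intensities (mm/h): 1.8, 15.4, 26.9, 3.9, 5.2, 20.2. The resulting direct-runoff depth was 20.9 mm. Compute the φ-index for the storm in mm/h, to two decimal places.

φ ≈ 6.90 mm/h

Only the 3 blocks with intensity above φ contribute runoff: 15.4, 26.9, 20.2 mm/h.
Σ(I−φ)·Δt = d  ⇒  (15.4+26.9+20.2 − 3φ)·0.5 = 20.9
φ = (62.50 − 20.9/0.5) / 3 = 6.90 mm/h.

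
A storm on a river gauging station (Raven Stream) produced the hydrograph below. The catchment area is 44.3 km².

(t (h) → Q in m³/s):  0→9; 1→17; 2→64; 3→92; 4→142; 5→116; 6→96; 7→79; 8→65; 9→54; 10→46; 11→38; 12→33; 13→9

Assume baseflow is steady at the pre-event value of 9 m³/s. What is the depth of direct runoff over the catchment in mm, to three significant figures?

Direct runoff: 0.0, 8.0, 55.0, 83.0, 133.0, 107.0, 87.0, 70.0, 56.0, 45.0, 37.0, 29.0, 24.0, 0.0 m³/s; ΣQ_DR = 734.0 m³/s.
V = ΣQ_DR · Δt = 734.0 × 3600 s = 2.642 × 10^6 m³.
Over A = 44.3 km², depth = V / A = 59.6 mm.

d ≈ 59.6 mm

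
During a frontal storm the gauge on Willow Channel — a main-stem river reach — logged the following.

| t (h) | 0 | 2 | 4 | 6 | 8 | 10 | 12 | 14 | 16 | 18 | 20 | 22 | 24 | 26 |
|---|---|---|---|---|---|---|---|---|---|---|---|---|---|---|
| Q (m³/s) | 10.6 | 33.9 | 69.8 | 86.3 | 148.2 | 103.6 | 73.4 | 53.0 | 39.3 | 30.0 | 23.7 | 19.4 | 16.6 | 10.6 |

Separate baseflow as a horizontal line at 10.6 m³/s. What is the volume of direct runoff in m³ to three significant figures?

V ≈ 4.10 × 10^6 m³

Direct-runoff ordinates (Q − Q_b): 0.0, 23.3, 59.2, 75.7, 137.6, 93.0, 62.8, 42.4, 28.7, 19.4, 13.1, 8.8, 6.0, 0.0 m³/s.
ΣQ_DR = 570.0 m³/s.
With Δt = 2 h = 7200 s, V = ΣQ_DR · Δt = 570.0 × 7200 = 4.10 × 10^6 m³.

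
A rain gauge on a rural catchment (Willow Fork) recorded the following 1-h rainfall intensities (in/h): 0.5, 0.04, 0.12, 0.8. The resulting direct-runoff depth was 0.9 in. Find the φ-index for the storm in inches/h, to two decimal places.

Only the 2 blocks with intensity above φ contribute runoff: 0.5, 0.8 in/h.
Σ(I−φ)·Δt = d  ⇒  (0.5+0.8 − 2φ)·1 = 0.9
φ = (1.300 − 0.9/1) / 2 = 0.20 in/h.

φ ≈ 0.20 in/h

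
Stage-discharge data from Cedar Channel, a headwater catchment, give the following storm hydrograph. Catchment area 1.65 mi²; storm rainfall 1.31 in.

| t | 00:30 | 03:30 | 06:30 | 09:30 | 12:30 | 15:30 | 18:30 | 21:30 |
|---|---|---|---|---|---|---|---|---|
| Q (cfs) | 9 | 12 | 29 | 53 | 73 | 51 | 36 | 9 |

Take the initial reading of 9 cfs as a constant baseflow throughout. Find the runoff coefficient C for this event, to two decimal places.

C ≈ 0.43

ΣQ_DR = 200.0 cfs; V = ΣQ_DR·Δt = 2.160 × 10^6 ft³.
Runoff depth d = V / A = 0.5635 in.
C = d / P = 0.5635 / 1.31 = 0.43.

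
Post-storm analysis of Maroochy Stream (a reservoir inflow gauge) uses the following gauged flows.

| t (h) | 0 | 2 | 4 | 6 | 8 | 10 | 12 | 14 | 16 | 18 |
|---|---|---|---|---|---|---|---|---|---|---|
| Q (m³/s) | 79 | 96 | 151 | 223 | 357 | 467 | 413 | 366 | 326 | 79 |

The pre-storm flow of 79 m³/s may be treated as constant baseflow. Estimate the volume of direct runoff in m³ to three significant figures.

Direct-runoff ordinates (Q − Q_b): 0.0, 17.0, 72.0, 144.0, 278.0, 388.0, 334.0, 287.0, 247.0, 0.0 m³/s.
ΣQ_DR = 1767 m³/s.
With Δt = 2 h = 7200 s, V = ΣQ_DR · Δt = 1767 × 7200 = 1.27 × 10^7 m³.

V ≈ 1.27 × 10^7 m³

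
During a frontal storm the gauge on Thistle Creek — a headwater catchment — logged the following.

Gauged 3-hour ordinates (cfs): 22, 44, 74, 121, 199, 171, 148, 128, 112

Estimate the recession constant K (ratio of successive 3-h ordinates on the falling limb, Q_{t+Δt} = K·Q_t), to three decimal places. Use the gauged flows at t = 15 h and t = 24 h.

Using the recession-limb readings at t = 15 h and t = 24 h: Q falls from 171 to 112 cfs over 3 intervals.
K = (Q₂/Q₁)^(1/3) = (112/171)^(1/3) = 0.868.

K ≈ 0.868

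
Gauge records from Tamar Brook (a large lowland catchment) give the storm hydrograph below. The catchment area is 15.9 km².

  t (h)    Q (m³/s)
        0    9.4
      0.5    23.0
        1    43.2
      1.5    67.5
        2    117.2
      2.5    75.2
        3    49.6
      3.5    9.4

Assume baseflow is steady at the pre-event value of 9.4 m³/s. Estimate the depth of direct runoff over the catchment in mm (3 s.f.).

d ≈ 36.1 mm

Direct runoff: 0.0, 13.6, 33.8, 58.1, 107.8, 65.8, 40.2, 0.0 m³/s; ΣQ_DR = 319.3 m³/s.
V = ΣQ_DR · Δt = 319.3 × 1800 s = 5.747 × 10^5 m³.
Over A = 15.9 km², depth = V / A = 36.1 mm.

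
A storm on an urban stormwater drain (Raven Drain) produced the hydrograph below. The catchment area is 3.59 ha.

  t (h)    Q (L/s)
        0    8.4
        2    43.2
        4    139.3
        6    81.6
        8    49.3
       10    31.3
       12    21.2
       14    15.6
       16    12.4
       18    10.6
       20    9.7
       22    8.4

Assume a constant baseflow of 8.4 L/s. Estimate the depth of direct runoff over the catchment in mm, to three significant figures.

d ≈ 66.2 mm

Direct runoff: 0.0, 34.8, 130.9, 73.2, 40.9, 22.9, 12.8, 7.2, 4.0, 2.2, 1.3, 0.0 L/s; ΣQ_DR = 330.2 L/s.
V = ΣQ_DR · Δt = 330.2 × 7200 s = 2.377 × 10^6 L.
Over A = 3.59 ha, depth = V / A = 66.2 mm.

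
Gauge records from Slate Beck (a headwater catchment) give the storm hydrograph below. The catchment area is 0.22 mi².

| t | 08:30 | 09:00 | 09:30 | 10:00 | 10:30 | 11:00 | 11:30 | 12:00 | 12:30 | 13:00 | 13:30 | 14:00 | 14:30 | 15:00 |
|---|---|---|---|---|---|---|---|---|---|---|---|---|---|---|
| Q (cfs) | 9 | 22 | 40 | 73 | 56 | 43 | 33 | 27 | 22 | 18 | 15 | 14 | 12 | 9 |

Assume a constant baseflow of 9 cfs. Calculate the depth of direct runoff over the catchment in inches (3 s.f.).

Direct runoff: 0.0, 13.0, 31.0, 64.0, 47.0, 34.0, 24.0, 18.0, 13.0, 9.0, 6.0, 5.0, 3.0, 0.0 cfs; ΣQ_DR = 267.0 cfs.
V = ΣQ_DR · Δt = 267.0 × 1800 s = 4.806 × 10^5 ft³.
Over A = 0.22 mi², depth = V / A = 0.940 in.

d ≈ 0.940 in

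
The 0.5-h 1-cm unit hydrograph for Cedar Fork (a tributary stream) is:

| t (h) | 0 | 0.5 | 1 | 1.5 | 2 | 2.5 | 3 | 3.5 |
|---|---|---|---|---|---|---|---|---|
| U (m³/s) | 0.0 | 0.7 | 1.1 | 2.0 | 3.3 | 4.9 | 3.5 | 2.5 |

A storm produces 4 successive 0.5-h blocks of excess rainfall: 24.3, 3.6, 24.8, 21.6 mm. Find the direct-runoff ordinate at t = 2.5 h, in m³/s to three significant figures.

Q ≈ 20.4 m³/s

By discrete convolution, Q_j = Σ (P_i / 10 mm) · U_{j−i}.
At t = 2.5 h (j=5): Q = (24.3/10)·4.9 + (3.6/10)·3.3 + (24.8/10)·2.0 + (21.6/10)·1.1 = 20.4 m³/s.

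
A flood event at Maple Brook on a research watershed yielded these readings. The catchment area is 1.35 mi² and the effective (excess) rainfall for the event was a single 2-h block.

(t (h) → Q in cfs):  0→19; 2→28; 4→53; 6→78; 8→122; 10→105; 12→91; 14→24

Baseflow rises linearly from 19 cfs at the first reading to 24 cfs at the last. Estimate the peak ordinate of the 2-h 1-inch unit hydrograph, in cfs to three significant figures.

U_p ≈ 125 cfs

Direct runoff: 0.00, 8.29, 32.57, 56.86, 100.14, 82.43, 67.71, 0.00 cfs; ΣQ_DR = 348.0 cfs, peak = 100.14 cfs.
Runoff depth d = ΣQ_DR·Δt / A = 348.0 × 7200 / (1.35 mi²) = 0.7989 in.
The 1-inch UH is the DRH scaled by (1 in)/d, so U_p = 100.14 × 1/0.7989 = 125 cfs.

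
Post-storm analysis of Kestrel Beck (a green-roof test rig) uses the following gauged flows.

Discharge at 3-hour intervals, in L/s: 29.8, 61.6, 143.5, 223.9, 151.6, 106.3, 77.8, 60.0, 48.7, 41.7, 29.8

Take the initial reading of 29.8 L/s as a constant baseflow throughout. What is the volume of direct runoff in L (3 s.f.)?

V ≈ 6.99 × 10^6 L

Direct-runoff ordinates (Q − Q_b): 0.0, 31.8, 113.7, 194.1, 121.8, 76.5, 48.0, 30.2, 18.9, 11.9, 0.0 L/s.
ΣQ_DR = 646.9 L/s.
With Δt = 3 h = 10800 s, V = ΣQ_DR · Δt = 646.9 × 10800 = 6.99 × 10^6 L.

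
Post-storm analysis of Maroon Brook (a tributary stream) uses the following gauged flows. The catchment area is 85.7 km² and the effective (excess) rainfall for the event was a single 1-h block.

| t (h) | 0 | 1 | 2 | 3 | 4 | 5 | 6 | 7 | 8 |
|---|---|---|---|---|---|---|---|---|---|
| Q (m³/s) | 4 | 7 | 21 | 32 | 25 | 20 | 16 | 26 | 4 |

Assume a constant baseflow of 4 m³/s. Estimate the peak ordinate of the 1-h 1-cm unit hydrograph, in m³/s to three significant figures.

U_p ≈ 56.0 m³/s

Direct runoff: 0.0, 3.0, 17.0, 28.0, 21.0, 16.0, 12.0, 22.0, 0.0 m³/s; ΣQ_DR = 119.0 m³/s, peak = 28.0 m³/s.
Runoff depth d = ΣQ_DR·Δt / A = 119.0 × 3600 / (85.7 km²) = 4.999 mm.
The 1-cm UH is the DRH scaled by (10 mm)/d, so U_p = 28.0 × 10/4.999 = 56.0 m³/s.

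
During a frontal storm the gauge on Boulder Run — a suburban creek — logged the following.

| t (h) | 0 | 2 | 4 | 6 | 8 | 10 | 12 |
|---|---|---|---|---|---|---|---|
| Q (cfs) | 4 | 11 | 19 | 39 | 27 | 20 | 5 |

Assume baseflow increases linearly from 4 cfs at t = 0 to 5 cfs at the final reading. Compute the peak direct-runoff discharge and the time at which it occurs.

Subtracting baseflow gives direct-runoff ordinates: 0.00, 6.83, 14.67, 34.50, 22.33, 15.17, 0.00 cfs.
The maximum is 34.50 cfs, occurring at the reading for t = 6 h.

Q_p = 34.50 cfs at t = 6 h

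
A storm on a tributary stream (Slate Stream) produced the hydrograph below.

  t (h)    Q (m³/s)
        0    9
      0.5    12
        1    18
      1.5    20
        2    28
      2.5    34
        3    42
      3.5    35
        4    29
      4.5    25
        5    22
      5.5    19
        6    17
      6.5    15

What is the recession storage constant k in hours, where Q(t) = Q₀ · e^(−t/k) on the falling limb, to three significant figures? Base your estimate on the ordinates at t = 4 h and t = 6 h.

k ≈ 3.74 h

On the falling limb, Q drops from 29 to 17 m³/s between t = 4 h and t = 6 h (Δt = 2 h).
k = −Δt / ln(Q₂/Q₁) = −2 / ln(17/29) = 3.74 h.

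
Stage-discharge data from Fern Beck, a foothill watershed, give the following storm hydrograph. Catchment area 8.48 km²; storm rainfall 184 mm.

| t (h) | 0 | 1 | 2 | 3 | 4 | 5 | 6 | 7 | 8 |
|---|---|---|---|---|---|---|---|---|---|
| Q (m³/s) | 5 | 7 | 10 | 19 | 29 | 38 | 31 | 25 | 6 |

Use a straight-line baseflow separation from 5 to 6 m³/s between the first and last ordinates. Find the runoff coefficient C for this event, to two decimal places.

ΣQ_DR = 120.5 m³/s; V = ΣQ_DR·Δt = 4.338 × 10^5 m³.
Runoff depth d = V / A = 51.16 mm.
C = d / P = 51.16 / 184 = 0.28.

C ≈ 0.28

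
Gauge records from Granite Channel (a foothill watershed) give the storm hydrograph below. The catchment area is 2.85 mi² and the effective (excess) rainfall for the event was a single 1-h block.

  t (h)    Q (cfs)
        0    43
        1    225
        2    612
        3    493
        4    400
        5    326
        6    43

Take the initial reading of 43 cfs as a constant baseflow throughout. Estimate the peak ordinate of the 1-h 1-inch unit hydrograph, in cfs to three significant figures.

Direct runoff: 0.0, 182.0, 569.0, 450.0, 357.0, 283.0, 0.0 cfs; ΣQ_DR = 1841 cfs, peak = 569.0 cfs.
Runoff depth d = ΣQ_DR·Δt / A = 1841 × 3600 / (2.85 mi²) = 1.001 in.
The 1-inch UH is the DRH scaled by (1 in)/d, so U_p = 569.0 × 1/1.001 = 568 cfs.

U_p ≈ 568 cfs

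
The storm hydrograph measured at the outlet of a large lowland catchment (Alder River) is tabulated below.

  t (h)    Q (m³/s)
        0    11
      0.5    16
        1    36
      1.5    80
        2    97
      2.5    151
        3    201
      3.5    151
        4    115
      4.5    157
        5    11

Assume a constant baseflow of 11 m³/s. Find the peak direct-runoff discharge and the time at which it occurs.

Subtracting baseflow gives direct-runoff ordinates: 0.0, 5.0, 25.0, 69.0, 86.0, 140.0, 190.0, 140.0, 104.0, 146.0, 0.0 m³/s.
The maximum is 190.0 m³/s, occurring at the reading for t = 3 h.

Q_p = 190.0 m³/s at t = 3 h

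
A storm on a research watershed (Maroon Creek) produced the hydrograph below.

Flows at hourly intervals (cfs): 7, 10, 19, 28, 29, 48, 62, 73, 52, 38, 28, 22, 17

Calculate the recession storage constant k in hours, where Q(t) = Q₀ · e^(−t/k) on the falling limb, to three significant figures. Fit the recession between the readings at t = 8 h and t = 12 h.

k ≈ 3.58 h

On the falling limb, Q drops from 52 to 17 cfs between t = 8 h and t = 12 h (Δt = 4 h).
k = −Δt / ln(Q₂/Q₁) = −4 / ln(17/52) = 3.58 h.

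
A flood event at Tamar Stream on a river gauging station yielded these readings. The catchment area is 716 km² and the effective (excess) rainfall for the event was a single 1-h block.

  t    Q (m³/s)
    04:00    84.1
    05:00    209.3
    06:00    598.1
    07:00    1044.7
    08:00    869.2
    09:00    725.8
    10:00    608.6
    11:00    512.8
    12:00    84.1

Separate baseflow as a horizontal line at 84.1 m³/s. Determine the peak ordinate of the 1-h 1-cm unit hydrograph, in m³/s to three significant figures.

U_p ≈ 480 m³/s

Direct runoff: 0.0, 125.2, 514.0, 960.6, 785.1, 641.7, 524.5, 428.7, 0.0 m³/s; ΣQ_DR = 3980 m³/s, peak = 960.6 m³/s.
Runoff depth d = ΣQ_DR·Δt / A = 3980 × 3600 / (716 km²) = 20.01 mm.
The 1-cm UH is the DRH scaled by (10 mm)/d, so U_p = 960.6 × 10/20.01 = 480 m³/s.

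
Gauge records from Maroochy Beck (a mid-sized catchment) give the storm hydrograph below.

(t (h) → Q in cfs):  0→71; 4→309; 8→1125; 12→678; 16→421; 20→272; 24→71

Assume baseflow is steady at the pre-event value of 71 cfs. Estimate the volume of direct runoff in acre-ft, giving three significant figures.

Direct-runoff ordinates (Q − Q_b): 0.0, 238.0, 1054.0, 607.0, 350.0, 201.0, 0.0 cfs.
ΣQ_DR = 2450 cfs.
With Δt = 4 h = 14400 s, V = ΣQ_DR · Δt = 2450 × 14400 = 3.53 × 10^7 ft³ = 810 acre-ft.

V ≈ 810 acre-ft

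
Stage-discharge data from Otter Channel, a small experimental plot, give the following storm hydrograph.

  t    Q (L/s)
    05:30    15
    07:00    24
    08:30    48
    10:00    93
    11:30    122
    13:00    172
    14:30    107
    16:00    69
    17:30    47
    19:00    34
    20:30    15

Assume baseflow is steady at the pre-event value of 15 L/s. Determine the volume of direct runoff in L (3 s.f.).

V ≈ 3.14 × 10^6 L

Direct-runoff ordinates (Q − Q_b): 0.0, 9.0, 33.0, 78.0, 107.0, 157.0, 92.0, 54.0, 32.0, 19.0, 0.0 L/s.
ΣQ_DR = 581.0 L/s.
With Δt = 1.5 h = 5400 s, V = ΣQ_DR · Δt = 581.0 × 5400 = 3.14 × 10^6 L.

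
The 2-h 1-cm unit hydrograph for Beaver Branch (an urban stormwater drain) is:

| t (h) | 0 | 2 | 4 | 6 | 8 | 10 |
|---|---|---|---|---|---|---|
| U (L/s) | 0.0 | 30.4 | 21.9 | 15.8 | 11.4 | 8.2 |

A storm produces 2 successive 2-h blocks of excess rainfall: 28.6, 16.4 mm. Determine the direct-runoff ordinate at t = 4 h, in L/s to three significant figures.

Q ≈ 112 L/s

By discrete convolution, Q_j = Σ (P_i / 10 mm) · U_{j−i}.
At t = 4 h (j=2): Q = (28.6/10)·21.9 + (16.4/10)·30.4 = 112 L/s.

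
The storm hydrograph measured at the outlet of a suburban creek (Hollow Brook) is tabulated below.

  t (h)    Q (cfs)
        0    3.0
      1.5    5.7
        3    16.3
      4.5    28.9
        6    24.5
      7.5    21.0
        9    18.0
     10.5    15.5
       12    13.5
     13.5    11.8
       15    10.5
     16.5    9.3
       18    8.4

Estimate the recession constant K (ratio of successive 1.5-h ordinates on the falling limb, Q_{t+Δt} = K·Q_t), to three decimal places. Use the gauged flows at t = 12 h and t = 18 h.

Using the recession-limb readings at t = 12 h and t = 18 h: Q falls from 13.5 to 8.4 cfs over 4 intervals.
K = (Q₂/Q₁)^(1/4) = (8.4/13.5)^(1/4) = 0.888.

K ≈ 0.888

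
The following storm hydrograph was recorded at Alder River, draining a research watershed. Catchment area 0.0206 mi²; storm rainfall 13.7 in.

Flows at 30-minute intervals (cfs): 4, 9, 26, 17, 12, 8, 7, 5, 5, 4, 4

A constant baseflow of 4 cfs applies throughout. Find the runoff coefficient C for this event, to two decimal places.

C ≈ 0.16

ΣQ_DR = 57.00 cfs; V = ΣQ_DR·Δt = 1.026 × 10^5 ft³.
Runoff depth d = V / A = 2.144 in.
C = d / P = 2.144 / 13.7 = 0.16.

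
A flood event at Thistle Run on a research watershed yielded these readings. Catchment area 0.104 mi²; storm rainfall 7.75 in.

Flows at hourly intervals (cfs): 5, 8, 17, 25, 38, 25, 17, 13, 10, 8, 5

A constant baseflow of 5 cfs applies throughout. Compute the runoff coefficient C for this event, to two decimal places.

ΣQ_DR = 116.0 cfs; V = ΣQ_DR·Δt = 4.176 × 10^5 ft³.
Runoff depth d = V / A = 1.728 in.
C = d / P = 1.728 / 7.75 = 0.22.

C ≈ 0.22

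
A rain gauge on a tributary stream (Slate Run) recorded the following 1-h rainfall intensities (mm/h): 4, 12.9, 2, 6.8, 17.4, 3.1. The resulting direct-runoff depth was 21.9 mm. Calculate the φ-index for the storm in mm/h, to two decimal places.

Only the 3 blocks with intensity above φ contribute runoff: 12.9, 6.8, 17.4 mm/h.
Σ(I−φ)·Δt = d  ⇒  (12.9+6.8+17.4 − 3φ)·1 = 21.9
φ = (37.10 − 21.9/1) / 3 = 5.07 mm/h.

φ ≈ 5.07 mm/h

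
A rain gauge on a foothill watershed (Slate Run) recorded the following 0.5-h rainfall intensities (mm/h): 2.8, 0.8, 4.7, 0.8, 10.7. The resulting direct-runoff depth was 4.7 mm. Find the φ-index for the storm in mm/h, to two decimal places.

φ ≈ 3.00 mm/h

Only the 2 blocks with intensity above φ contribute runoff: 4.7, 10.7 mm/h.
Σ(I−φ)·Δt = d  ⇒  (4.7+10.7 − 2φ)·0.5 = 4.7
φ = (15.40 − 4.7/0.5) / 2 = 3.00 mm/h.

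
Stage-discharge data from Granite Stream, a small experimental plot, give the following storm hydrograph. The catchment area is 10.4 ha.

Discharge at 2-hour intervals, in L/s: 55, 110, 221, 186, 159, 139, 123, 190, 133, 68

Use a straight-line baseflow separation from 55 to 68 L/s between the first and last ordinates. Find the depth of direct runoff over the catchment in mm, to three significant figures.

Direct runoff: 0.00, 53.56, 163.11, 126.67, 98.22, 76.78, 59.33, 124.89, 66.44, 0.00 L/s; ΣQ_DR = 769.0 L/s.
V = ΣQ_DR · Δt = 769.0 × 7200 s = 5.537 × 10^6 L.
Over A = 10.4 ha, depth = V / A = 53.2 mm.

d ≈ 53.2 mm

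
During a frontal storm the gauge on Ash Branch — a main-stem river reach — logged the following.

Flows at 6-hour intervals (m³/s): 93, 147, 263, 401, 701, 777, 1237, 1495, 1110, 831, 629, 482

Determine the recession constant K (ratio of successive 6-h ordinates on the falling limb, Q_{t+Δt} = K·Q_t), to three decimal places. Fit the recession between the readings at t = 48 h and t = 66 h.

K ≈ 0.757

Using the recession-limb readings at t = 48 h and t = 66 h: Q falls from 1110 to 482 m³/s over 3 intervals.
K = (Q₂/Q₁)^(1/3) = (482/1110)^(1/3) = 0.757.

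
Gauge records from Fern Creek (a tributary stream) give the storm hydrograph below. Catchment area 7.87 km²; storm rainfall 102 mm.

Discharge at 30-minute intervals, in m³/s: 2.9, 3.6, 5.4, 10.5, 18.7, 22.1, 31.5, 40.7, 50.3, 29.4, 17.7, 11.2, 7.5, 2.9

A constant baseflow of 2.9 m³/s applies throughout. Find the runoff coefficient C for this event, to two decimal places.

ΣQ_DR = 213.8 m³/s; V = ΣQ_DR·Δt = 3.848 × 10^5 m³.
Runoff depth d = V / A = 48.90 mm.
C = d / P = 48.90 / 102 = 0.48.

C ≈ 0.48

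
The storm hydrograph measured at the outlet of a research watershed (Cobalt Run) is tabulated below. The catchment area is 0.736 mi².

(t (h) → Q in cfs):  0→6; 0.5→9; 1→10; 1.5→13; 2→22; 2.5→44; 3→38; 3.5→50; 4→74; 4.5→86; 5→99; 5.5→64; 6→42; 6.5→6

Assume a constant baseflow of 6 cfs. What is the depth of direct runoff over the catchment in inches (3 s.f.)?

d ≈ 0.504 in

Direct runoff: 0.0, 3.0, 4.0, 7.0, 16.0, 38.0, 32.0, 44.0, 68.0, 80.0, 93.0, 58.0, 36.0, 0.0 cfs; ΣQ_DR = 479.0 cfs.
V = ΣQ_DR · Δt = 479.0 × 1800 s = 8.622 × 10^5 ft³.
Over A = 0.736 mi², depth = V / A = 0.504 in.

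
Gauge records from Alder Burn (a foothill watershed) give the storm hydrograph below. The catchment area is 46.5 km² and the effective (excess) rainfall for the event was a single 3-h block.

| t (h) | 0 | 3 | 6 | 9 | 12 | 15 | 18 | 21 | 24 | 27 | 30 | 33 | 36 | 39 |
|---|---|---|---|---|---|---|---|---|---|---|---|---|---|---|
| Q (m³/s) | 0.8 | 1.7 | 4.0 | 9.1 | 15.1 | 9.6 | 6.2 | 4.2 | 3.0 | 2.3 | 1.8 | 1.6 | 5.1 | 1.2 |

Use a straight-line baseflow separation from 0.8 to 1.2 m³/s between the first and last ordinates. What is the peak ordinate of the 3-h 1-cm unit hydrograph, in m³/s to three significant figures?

Direct runoff: 0.00, 0.87, 3.14, 8.21, 14.18, 8.65, 5.22, 3.18, 1.95, 1.22, 0.69, 0.46, 3.93, 0.00 m³/s; ΣQ_DR = 51.70 m³/s, peak = 14.18 m³/s.
Runoff depth d = ΣQ_DR·Δt / A = 51.70 × 10800 / (46.5 km²) = 12.01 mm.
The 1-cm UH is the DRH scaled by (10 mm)/d, so U_p = 14.18 × 10/12.01 = 11.8 m³/s.

U_p ≈ 11.8 m³/s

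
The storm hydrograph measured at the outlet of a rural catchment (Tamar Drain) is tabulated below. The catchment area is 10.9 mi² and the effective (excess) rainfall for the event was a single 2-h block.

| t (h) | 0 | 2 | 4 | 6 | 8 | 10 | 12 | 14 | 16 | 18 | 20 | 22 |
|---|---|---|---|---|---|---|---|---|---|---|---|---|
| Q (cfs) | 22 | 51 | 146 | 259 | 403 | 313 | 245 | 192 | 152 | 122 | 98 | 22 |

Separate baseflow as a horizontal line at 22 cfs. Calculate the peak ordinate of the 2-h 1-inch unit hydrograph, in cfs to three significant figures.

U_p ≈ 761 cfs

Direct runoff: 0.0, 29.0, 124.0, 237.0, 381.0, 291.0, 223.0, 170.0, 130.0, 100.0, 76.0, 0.0 cfs; ΣQ_DR = 1761 cfs, peak = 381.0 cfs.
Runoff depth d = ΣQ_DR·Δt / A = 1761 × 7200 / (10.9 mi²) = 0.5007 in.
The 1-inch UH is the DRH scaled by (1 in)/d, so U_p = 381.0 × 1/0.5007 = 761 cfs.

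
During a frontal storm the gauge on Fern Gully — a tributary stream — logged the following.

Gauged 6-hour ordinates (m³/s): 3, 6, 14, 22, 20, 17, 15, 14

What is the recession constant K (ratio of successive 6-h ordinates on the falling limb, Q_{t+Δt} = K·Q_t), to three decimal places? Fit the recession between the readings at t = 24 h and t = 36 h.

Using the recession-limb readings at t = 24 h and t = 36 h: Q falls from 20 to 15 m³/s over 2 intervals.
K = (Q₂/Q₁)^(1/2) = (15/20)^(1/2) = 0.866.

K ≈ 0.866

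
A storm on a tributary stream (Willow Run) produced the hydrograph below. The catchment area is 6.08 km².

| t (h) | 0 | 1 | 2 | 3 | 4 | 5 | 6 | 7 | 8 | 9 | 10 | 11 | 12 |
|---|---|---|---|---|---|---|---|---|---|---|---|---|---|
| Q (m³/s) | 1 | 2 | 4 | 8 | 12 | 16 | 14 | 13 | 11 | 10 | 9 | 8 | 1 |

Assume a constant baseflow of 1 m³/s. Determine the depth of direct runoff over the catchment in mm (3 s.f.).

Direct runoff: 0.0, 1.0, 3.0, 7.0, 11.0, 15.0, 13.0, 12.0, 10.0, 9.0, 8.0, 7.0, 0.0 m³/s; ΣQ_DR = 96.00 m³/s.
V = ΣQ_DR · Δt = 96.00 × 3600 s = 3.456 × 10^5 m³.
Over A = 6.08 km², depth = V / A = 56.8 mm.

d ≈ 56.8 mm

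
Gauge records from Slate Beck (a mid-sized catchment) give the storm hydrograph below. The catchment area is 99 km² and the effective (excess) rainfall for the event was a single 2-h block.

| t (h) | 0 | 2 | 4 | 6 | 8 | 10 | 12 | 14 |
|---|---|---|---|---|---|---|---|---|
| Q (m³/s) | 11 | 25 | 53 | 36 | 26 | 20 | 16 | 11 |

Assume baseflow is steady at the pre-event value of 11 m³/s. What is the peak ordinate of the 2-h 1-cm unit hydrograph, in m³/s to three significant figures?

Direct runoff: 0.0, 14.0, 42.0, 25.0, 15.0, 9.0, 5.0, 0.0 m³/s; ΣQ_DR = 110.0 m³/s, peak = 42.0 m³/s.
Runoff depth d = ΣQ_DR·Δt / A = 110.0 × 7200 / (99 km²) = 8.000 mm.
The 1-cm UH is the DRH scaled by (10 mm)/d, so U_p = 42.0 × 10/8.000 = 52.5 m³/s.

U_p ≈ 52.5 m³/s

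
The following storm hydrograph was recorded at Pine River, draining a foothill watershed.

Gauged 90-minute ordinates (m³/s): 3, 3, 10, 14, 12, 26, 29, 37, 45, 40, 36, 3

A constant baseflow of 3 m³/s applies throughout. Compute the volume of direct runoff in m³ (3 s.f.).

Direct-runoff ordinates (Q − Q_b): 0.0, 0.0, 7.0, 11.0, 9.0, 23.0, 26.0, 34.0, 42.0, 37.0, 33.0, 0.0 m³/s.
ΣQ_DR = 222.0 m³/s.
With Δt = 1.5 h = 5400 s, V = ΣQ_DR · Δt = 222.0 × 5400 = 1.20 × 10^6 m³.

V ≈ 1.20 × 10^6 m³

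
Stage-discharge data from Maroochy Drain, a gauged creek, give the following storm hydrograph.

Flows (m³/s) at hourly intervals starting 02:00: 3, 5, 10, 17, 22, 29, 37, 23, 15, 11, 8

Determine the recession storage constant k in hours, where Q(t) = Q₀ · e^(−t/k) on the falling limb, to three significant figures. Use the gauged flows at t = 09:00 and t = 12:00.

k ≈ 2.84 h

On the falling limb, Q drops from 23 to 8 m³/s between t = 09:00 and t = 12:00 (Δt = 3 h).
k = −Δt / ln(Q₂/Q₁) = −3 / ln(8/23) = 2.84 h.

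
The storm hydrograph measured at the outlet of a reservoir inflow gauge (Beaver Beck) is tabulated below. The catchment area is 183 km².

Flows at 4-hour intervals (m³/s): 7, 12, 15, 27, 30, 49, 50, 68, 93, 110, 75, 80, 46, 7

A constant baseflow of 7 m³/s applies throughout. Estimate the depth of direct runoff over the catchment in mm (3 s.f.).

Direct runoff: 0.0, 5.0, 8.0, 20.0, 23.0, 42.0, 43.0, 61.0, 86.0, 103.0, 68.0, 73.0, 39.0, 0.0 m³/s; ΣQ_DR = 571.0 m³/s.
V = ΣQ_DR · Δt = 571.0 × 14400 s = 8.222 × 10^6 m³.
Over A = 183 km², depth = V / A = 44.9 mm.

d ≈ 44.9 mm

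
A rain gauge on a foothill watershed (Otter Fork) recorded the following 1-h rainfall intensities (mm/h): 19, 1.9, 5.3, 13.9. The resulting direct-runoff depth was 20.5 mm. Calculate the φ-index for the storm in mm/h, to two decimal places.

Only the 2 blocks with intensity above φ contribute runoff: 19, 13.9 mm/h.
Σ(I−φ)·Δt = d  ⇒  (19+13.9 − 2φ)·1 = 20.5
φ = (32.90 − 20.5/1) / 2 = 6.20 mm/h.

φ ≈ 6.20 mm/h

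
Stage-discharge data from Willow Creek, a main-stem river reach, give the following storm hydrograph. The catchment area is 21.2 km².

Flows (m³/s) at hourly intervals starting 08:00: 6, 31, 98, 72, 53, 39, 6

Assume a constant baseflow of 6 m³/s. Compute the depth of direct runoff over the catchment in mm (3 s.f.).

Direct runoff: 0.0, 25.0, 92.0, 66.0, 47.0, 33.0, 0.0 m³/s; ΣQ_DR = 263.0 m³/s.
V = ΣQ_DR · Δt = 263.0 × 3600 s = 9.468 × 10^5 m³.
Over A = 21.2 km², depth = V / A = 44.7 mm.

d ≈ 44.7 mm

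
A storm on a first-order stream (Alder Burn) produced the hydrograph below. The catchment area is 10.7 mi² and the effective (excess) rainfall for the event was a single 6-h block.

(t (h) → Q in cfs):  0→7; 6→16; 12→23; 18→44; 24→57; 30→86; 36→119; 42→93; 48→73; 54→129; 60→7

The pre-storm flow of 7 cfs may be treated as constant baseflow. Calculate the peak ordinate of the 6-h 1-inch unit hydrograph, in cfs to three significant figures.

Direct runoff: 0.0, 9.0, 16.0, 37.0, 50.0, 79.0, 112.0, 86.0, 66.0, 122.0, 0.0 cfs; ΣQ_DR = 577.0 cfs, peak = 122.0 cfs.
Runoff depth d = ΣQ_DR·Δt / A = 577.0 × 21600 / (10.7 mi²) = 0.5014 in.
The 1-inch UH is the DRH scaled by (1 in)/d, so U_p = 122.0 × 1/0.5014 = 243 cfs.

U_p ≈ 243 cfs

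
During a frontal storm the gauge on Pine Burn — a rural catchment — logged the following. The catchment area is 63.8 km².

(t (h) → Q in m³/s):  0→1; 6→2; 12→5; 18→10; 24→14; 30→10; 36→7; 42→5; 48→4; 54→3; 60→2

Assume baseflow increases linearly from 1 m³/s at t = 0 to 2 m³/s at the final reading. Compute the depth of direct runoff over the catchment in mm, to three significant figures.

Direct runoff: 0.00, 0.90, 3.80, 8.70, 12.60, 8.50, 5.40, 3.30, 2.20, 1.10, 0.00 m³/s; ΣQ_DR = 46.50 m³/s.
V = ΣQ_DR · Δt = 46.50 × 21600 s = 1.004 × 10^6 m³.
Over A = 63.8 km², depth = V / A = 15.7 mm.

d ≈ 15.7 mm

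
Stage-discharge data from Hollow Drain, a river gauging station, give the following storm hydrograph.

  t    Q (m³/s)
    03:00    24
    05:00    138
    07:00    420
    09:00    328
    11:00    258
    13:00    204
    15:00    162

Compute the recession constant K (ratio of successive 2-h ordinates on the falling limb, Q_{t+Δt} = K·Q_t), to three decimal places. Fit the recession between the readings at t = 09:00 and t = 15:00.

K ≈ 0.790

Using the recession-limb readings at t = 09:00 and t = 15:00: Q falls from 328 to 162 m³/s over 3 intervals.
K = (Q₂/Q₁)^(1/3) = (162/328)^(1/3) = 0.790.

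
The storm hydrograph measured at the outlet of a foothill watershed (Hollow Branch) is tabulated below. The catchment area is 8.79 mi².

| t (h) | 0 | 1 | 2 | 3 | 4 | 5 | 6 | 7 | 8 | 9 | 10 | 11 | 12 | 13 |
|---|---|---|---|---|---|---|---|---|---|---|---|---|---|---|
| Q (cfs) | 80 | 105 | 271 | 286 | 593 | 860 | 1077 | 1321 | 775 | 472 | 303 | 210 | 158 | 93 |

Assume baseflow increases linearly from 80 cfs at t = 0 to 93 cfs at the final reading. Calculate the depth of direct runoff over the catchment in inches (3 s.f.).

d ≈ 0.951 in

Direct runoff: 0.00, 24.00, 189.00, 203.00, 509.00, 775.00, 991.00, 1234.00, 687.00, 383.00, 213.00, 119.00, 66.00, 0.00 cfs; ΣQ_DR = 5393 cfs.
V = ΣQ_DR · Δt = 5393 × 3600 s = 1.941 × 10^7 ft³.
Over A = 8.79 mi², depth = V / A = 0.951 in.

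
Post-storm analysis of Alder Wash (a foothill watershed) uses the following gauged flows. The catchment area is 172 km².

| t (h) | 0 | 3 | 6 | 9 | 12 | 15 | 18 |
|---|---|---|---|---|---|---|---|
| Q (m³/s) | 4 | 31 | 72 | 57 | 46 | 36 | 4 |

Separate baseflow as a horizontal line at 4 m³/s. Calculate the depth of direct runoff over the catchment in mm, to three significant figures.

d ≈ 13.9 mm

Direct runoff: 0.0, 27.0, 68.0, 53.0, 42.0, 32.0, 0.0 m³/s; ΣQ_DR = 222.0 m³/s.
V = ΣQ_DR · Δt = 222.0 × 10800 s = 2.398 × 10^6 m³.
Over A = 172 km², depth = V / A = 13.9 mm.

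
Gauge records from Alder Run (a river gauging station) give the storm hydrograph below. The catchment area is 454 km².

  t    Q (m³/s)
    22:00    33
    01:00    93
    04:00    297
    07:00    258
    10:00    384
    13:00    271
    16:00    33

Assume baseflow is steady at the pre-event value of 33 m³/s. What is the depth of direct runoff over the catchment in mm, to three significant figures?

d ≈ 27.1 mm

Direct runoff: 0.0, 60.0, 264.0, 225.0, 351.0, 238.0, 0.0 m³/s; ΣQ_DR = 1138 m³/s.
V = ΣQ_DR · Δt = 1138 × 10800 s = 1.229 × 10^7 m³.
Over A = 454 km², depth = V / A = 27.1 mm.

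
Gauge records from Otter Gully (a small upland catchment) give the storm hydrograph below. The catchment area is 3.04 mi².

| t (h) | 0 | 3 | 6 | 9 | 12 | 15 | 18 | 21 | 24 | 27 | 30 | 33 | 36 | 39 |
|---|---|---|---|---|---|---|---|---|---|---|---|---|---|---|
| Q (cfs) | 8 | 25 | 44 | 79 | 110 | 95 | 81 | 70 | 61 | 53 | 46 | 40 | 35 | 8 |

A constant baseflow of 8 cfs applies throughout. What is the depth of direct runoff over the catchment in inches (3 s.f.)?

d ≈ 0.983 in

Direct runoff: 0.0, 17.0, 36.0, 71.0, 102.0, 87.0, 73.0, 62.0, 53.0, 45.0, 38.0, 32.0, 27.0, 0.0 cfs; ΣQ_DR = 643.0 cfs.
V = ΣQ_DR · Δt = 643.0 × 10800 s = 6.944 × 10^6 ft³.
Over A = 3.04 mi², depth = V / A = 0.983 in.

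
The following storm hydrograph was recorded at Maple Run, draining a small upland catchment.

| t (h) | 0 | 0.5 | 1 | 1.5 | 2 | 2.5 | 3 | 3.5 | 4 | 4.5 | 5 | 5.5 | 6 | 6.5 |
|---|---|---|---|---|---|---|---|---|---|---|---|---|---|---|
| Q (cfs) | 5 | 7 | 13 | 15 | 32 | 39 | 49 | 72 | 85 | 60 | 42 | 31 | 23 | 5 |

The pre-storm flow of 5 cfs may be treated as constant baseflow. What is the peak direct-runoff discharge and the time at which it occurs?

Q_p = 80.0 cfs at t = 4 h

Subtracting baseflow gives direct-runoff ordinates: 0.0, 2.0, 8.0, 10.0, 27.0, 34.0, 44.0, 67.0, 80.0, 55.0, 37.0, 26.0, 18.0, 0.0 cfs.
The maximum is 80.0 cfs, occurring at the reading for t = 4 h.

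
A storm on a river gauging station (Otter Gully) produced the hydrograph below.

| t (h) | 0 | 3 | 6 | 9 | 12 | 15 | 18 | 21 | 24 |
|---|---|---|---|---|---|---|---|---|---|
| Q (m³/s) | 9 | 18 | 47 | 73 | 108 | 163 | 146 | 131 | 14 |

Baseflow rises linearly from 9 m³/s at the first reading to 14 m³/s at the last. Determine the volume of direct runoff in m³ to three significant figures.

Direct-runoff ordinates (Q − Q_b): 0.00, 8.38, 36.75, 62.12, 96.50, 150.88, 133.25, 117.62, 0.00 m³/s.
ΣQ_DR = 605.5 m³/s.
With Δt = 3 h = 10800 s, V = ΣQ_DR · Δt = 605.5 × 10800 = 6.54 × 10^6 m³.

V ≈ 6.54 × 10^6 m³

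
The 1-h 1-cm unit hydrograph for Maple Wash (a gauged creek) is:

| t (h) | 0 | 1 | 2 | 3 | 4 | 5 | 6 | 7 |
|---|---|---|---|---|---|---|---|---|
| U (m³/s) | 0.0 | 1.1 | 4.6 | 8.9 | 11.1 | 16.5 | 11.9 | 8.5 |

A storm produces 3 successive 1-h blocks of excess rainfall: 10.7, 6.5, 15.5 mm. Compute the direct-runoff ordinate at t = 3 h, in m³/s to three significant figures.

Q ≈ 14.2 m³/s

By discrete convolution, Q_j = Σ (P_i / 10 mm) · U_{j−i}.
At t = 3 h (j=3): Q = (10.7/10)·8.9 + (6.5/10)·4.6 + (15.5/10)·1.1 = 14.2 m³/s.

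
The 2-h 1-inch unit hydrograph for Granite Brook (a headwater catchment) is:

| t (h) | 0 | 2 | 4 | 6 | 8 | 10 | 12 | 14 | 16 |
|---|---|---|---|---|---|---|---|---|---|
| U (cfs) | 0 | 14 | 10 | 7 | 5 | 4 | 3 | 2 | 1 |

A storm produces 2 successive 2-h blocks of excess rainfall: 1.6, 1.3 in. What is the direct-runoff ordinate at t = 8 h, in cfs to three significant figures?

By discrete convolution, Q_j = Σ (P_i / 1 in) · U_{j−i}.
At t = 8 h (j=4): Q = (1.6/1)·5 + (1.3/1)·7 = 17.1 cfs.

Q ≈ 17.1 cfs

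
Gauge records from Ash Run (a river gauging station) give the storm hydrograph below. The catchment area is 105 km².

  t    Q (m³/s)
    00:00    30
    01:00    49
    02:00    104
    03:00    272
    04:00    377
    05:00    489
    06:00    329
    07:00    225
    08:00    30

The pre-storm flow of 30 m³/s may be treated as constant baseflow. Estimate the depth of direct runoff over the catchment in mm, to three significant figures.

d ≈ 56.1 mm

Direct runoff: 0.0, 19.0, 74.0, 242.0, 347.0, 459.0, 299.0, 195.0, 0.0 m³/s; ΣQ_DR = 1635 m³/s.
V = ΣQ_DR · Δt = 1635 × 3600 s = 5.886 × 10^6 m³.
Over A = 105 km², depth = V / A = 56.1 mm.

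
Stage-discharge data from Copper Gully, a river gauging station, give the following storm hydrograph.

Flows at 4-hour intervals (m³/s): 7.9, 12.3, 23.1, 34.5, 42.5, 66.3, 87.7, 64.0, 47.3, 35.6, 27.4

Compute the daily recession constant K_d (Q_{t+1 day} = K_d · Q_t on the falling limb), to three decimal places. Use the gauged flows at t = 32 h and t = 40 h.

Between t = 32 h and t = 40 h the flow falls from 47.3 to 27.4 m³/s over 2×4 h = 8 h.
Per-interval ratio K = (27.4/47.3)^(1/2) = 0.7611; K_d = K^(24/4) = 0.194.

K_d ≈ 0.194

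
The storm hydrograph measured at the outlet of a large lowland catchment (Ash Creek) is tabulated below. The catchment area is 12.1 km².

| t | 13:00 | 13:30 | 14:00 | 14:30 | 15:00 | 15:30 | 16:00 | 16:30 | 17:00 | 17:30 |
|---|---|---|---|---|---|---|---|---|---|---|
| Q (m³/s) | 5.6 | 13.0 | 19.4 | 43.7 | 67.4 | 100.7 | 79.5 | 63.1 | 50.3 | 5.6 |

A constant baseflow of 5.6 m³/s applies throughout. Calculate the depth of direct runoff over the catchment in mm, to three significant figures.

Direct runoff: 0.0, 7.4, 13.8, 38.1, 61.8, 95.1, 73.9, 57.5, 44.7, 0.0 m³/s; ΣQ_DR = 392.3 m³/s.
V = ΣQ_DR · Δt = 392.3 × 1800 s = 7.061 × 10^5 m³.
Over A = 12.1 km², depth = V / A = 58.4 mm.

d ≈ 58.4 mm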